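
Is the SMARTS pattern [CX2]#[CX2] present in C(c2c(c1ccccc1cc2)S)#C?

Yes

The pattern [CX2]#[CX2] describes a carbon-carbon triple bond — an alkyne.
The molecule carries an ethynyl group (-C#CH), whose atoms satisfy every constraint of the query, so the pattern matches.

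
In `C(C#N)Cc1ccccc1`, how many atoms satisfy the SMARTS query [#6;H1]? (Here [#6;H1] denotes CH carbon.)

5

The query [#6;H1] means: any carbon bearing exactly one hydrogen.
Check the 10 heavy atoms by environment: 2× C (H2) → no; 1× C (H0) → no; 1× N (H0) → no; 1× c (aromatic, H0) → no; 5× c (aromatic, H1) → match.
That gives 5 matching atoms.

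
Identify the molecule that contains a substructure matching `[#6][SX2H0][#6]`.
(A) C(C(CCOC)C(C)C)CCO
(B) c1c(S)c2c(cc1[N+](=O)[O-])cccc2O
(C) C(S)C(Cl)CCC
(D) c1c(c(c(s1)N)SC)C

D

[#6][SX2H0][#6] describes an aliphatic sulfur bridging two carbons with no H on the sulfur (a thioether).
(A) has a methoxy ether (-OCH3) but the bridging atom is O, not S.
(B) has a thiol (-SH) but the sulfur has H1, not H0 bridging two carbons.
(C) has a thiol (-SH) but the sulfur has H1, not H0 bridging two carbons.
(D) contains a methylthio ether (-SCH3), which satisfies every atom and bond constraint.
So the answer is (D).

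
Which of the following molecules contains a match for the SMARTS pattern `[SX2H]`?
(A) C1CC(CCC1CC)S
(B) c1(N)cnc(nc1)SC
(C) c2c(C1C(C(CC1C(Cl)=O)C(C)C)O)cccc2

[SX2H] describes an aliphatic sulfur with two connections, one being H (a thiol).
(A) contains a thiol (-SH), which satisfies every atom and bond constraint.
(B) has a methylthio ether (-SCH3) but the sulfur has H0 (bonded to two carbons), not H1.
(C) has a hydroxyl group (-OH) but it is an -OH, not an -SH.
So the answer is (A).

A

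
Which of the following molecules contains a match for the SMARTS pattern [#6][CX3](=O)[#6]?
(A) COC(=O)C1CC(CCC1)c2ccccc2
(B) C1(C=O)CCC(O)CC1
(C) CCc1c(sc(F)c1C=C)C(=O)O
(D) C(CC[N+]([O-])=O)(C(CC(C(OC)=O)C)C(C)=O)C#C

D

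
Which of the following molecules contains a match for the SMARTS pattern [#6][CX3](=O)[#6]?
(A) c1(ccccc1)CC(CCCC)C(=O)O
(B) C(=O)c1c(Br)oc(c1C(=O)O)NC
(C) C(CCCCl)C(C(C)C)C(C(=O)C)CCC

C

[#6][CX3](=O)[#6] describes a carbonyl carbon (no H) flanked by two carbons (a ketone).
(A) has a carboxylic acid group (-C(=O)OH) but one neighbour of the carbonyl carbon is O, not C.
(B) has an aldehyde (-CHO) but the carbonyl carbon has H1, so it is not flanked by two carbons.
(C) contains an acetyl/ketone group (-C(=O)CH3), which satisfies every atom and bond constraint.
So the answer is (C).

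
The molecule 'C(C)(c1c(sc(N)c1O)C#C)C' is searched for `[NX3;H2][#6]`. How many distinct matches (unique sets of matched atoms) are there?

1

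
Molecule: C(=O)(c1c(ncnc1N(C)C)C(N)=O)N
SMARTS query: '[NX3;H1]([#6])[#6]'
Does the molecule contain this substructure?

The pattern [NX3;H1]([#6])[#6] describes a trivalent nitrogen with one H, bonded to two carbons — a secondary amine.
The closest candidate here is a primary amide (-C(=O)NH2), but the -C(=O)NH2 nitrogen has H2, not H1. No other fragment satisfies the full query, so there is no match.

No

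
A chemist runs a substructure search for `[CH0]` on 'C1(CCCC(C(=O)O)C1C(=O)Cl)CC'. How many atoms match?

The query [CH0] means: aliphatic carbon with no attached hydrogen.
Check the 14 heavy atoms by environment: 4× C (H2) → no; 3× C (H1) → no; 2× C (H0) → match; 2× O (H0) → no; 1× O (H1) → no; 1× C (H3) → no; 1× Cl (H0) → no.
That gives 2 matching atoms.

2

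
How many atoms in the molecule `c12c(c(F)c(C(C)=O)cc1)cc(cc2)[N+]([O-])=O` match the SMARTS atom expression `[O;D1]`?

3

Check the 17 heavy atoms by environment: 5× c (aromatic, D3) → no; 5× c (aromatic, D2) → no; 1× C (D3) → no; 2× O (D1) → match; 1× C (D1) → no; 1× F (D1) → no; 1× N (charge +1, D3) → no; 1× O (charge -1, D1) → match.
Summing the matching environments: 2 + 1 = 3 matching atoms.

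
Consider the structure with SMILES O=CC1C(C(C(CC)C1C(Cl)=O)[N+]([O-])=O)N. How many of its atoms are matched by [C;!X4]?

The query [C;!X4] means: aliphatic carbon that does not have four total connections.
Check the 16 heavy atoms by environment: 7× C (X4) → no; 2× C (X3) → match; 3× O (X1) → no; 1× Cl (X1) → no; 1× N (X3) → no; 1× N (charge +1, X3) → no; 1× O (charge -1, X1) → no.
That gives 2 matching atoms.

2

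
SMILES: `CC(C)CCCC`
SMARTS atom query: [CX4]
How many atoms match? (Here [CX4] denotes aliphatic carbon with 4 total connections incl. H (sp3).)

7

Check the 7 heavy atoms by environment: 7× C (X4) → match.
That gives 7 matching atoms.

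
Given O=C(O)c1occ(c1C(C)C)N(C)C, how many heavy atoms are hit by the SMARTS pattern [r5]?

The query [r5] means: r5 matches atoms in a five-membered ring.
Check the 14 heavy atoms by environment: 1× o (aromatic, in 5-ring) → match; 4× c (aromatic, in 5-ring) → match; 6× C (acyclic) → no; 1× N (acyclic) → no; 2× O (acyclic) → no.
Summing the matching environments: 1 + 4 = 5 matching atoms.

5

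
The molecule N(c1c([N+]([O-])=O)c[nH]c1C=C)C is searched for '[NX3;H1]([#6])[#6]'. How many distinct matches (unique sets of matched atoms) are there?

1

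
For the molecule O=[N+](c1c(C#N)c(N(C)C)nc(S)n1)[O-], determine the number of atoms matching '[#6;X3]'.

4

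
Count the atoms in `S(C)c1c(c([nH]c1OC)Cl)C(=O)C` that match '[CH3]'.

3

Check the 13 heavy atoms by environment: 1× n (aromatic, H1) → no; 4× c (aromatic, H0) → no; 2× O (H0) → no; 3× C (H3) → match; 1× S (H0) → no; 1× Cl (H0) → no; 1× C (H0) → no.
That gives 3 matching atoms.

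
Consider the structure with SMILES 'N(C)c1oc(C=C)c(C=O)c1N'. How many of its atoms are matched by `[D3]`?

4

The query [D3] means: atom with exactly three heavy-atom neighbours.
Check the 12 heavy atoms by environment: 1× o (aromatic, D2) → no; 4× c (aromatic, D3) → match; 1× N (D2) → no; 2× C (D1) → no; 1× N (D1) → no; 2× C (D2) → no; 1× O (D1) → no.
That gives 4 matching atoms.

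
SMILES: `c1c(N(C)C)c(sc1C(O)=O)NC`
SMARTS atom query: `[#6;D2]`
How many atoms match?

The query [#6;D2] means: any carbon bonded to exactly two heavy atoms.
Check the 13 heavy atoms by environment: 1× s (aromatic, D2) → no; 3× c (aromatic, D3) → no; 1× c (aromatic, D2) → match; 1× N (D2) → no; 3× C (D1) → no; 1× C (D3) → no; 2× O (D1) → no; 1× N (D3) → no.
That gives 1 matching atom.

1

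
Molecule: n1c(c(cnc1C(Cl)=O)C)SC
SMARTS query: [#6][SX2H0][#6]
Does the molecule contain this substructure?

Yes

The pattern [#6][SX2H0][#6] describes an aliphatic sulfur bridging two carbons with no H on the sulfur — a thioether.
The molecule carries a methylthio ether (-SCH3), whose atoms satisfy every constraint of the query, so the pattern matches.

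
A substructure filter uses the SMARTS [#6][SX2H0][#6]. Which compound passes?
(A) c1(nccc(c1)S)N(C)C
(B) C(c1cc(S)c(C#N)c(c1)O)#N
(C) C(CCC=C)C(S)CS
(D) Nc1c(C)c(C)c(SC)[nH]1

D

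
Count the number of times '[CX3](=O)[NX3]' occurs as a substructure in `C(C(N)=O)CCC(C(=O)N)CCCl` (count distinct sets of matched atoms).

2

[CX3](=O)[NX3] is the SMARTS for an amide: a carbonyl carbon bonded to a trivalent nitrogen.
The molecule carries 2 separate instances of a primary amide (-C(=O)NH2) meeting every constraint; each maps to a distinct set of atoms, giving 2 matches.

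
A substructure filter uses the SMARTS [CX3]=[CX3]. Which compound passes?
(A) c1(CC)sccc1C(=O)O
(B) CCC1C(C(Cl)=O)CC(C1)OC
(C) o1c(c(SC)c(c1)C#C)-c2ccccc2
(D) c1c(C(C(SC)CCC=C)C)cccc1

D

[CX3]=[CX3] describes a non-aromatic C=C double bond between two sp2 carbons (an alkene).
(A) has an ethyl group (-CH2CH3) but its C-C bond is a single bond between CX4 carbons, not CX3=CX3.
(B) has an ethyl group (-CH2CH3) but its C-C bond is a single bond between CX4 carbons, not CX3=CX3.
(C) has an ethynyl group (-C#CH) but the C-C bond is a triple bond, not a double bond.
(D) contains a vinyl group (-CH=CH2), which satisfies every atom and bond constraint.
So the answer is (D).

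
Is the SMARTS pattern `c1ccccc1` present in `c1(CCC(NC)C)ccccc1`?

Yes

The pattern c1ccccc1 describes six aromatic carbons in a ring — a benzene ring.
The molecule carries a phenyl ring, whose atoms satisfy every constraint of the query, so the pattern matches.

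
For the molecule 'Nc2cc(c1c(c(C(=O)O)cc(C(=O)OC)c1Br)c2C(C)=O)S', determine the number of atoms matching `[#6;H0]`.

11

Check the 23 heavy atoms by environment: 8× c (aromatic, H0) → match; 2× c (aromatic, H1) → no; 1× S (H1) → no; 3× C (H0) → match; 4× O (H0) → no; 2× C (H3) → no; 1× O (H1) → no; 1× Br (H0) → no; 1× N (H2) → no.
Summing the matching environments: 8 + 3 = 11 matching atoms.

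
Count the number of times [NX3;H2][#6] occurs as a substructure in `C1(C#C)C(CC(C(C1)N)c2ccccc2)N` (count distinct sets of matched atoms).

2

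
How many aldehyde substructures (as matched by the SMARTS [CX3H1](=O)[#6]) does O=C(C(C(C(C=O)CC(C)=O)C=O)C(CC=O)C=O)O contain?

[CX3H1](=O)[#6] is the SMARTS for an aldehyde: an sp2 carbon with one H, double-bonded to O and single-bonded to carbon.
The molecule carries 4 separate instances of an aldehyde (-CHO) meeting every constraint; each maps to a distinct set of atoms, giving 4 matches.

4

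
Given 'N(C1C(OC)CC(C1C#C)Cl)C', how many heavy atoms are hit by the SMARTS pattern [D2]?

Check the 12 heavy atoms by environment: 4× C (D3) → no; 2× C (D2) → match; 1× O (D2) → match; 3× C (D1) → no; 1× N (D2) → match; 1× Cl (D1) → no.
Summing the matching environments: 2 + 1 + 1 = 4 matching atoms.

4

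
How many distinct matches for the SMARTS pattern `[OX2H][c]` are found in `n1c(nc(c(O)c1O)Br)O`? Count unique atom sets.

3

[OX2H][c] is the SMARTS for a phenol: a hydroxyl oxygen attached to an aromatic carbon.
The molecule carries 3 separate instances of a hydroxyl group (-OH) meeting every constraint; each maps to a distinct set of atoms, giving 3 matches.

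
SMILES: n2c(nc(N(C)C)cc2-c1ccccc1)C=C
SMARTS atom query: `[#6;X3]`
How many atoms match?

12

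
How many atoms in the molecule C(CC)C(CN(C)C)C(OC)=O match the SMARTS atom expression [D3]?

3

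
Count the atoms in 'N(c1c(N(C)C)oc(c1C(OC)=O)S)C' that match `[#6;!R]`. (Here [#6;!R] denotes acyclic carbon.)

The query [#6;!R] means: carbon not in any ring.
Check the 15 heavy atoms by environment: 1× o (aromatic, in 5-ring) → no; 4× c (aromatic, in 5-ring) → no; 2× N (acyclic) → no; 5× C (acyclic) → match; 2× O (acyclic) → no; 1× S (acyclic) → no.
That gives 5 matching atoms.

5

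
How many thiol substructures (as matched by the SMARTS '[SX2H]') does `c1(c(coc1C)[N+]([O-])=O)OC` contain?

[SX2H] is the SMARTS for a thiol: an aliphatic sulfur with two connections, one being H.
No fragment in the molecule satisfies every constraint, giving 0 matches.

0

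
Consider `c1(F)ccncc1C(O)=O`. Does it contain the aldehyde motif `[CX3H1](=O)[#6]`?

No

The pattern [CX3H1](=O)[#6] describes an sp2 carbon with one H, double-bonded to O and single-bonded to carbon — an aldehyde.
The closest candidate here is a carboxylic acid group (-C(=O)OH), but the carbonyl carbon has H0 and is bonded to O, not H1. No other fragment satisfies the full query, so there is no match.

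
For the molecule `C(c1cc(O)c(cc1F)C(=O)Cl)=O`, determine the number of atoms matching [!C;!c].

5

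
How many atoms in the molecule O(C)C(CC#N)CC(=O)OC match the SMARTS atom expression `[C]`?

The query [C] means: uppercase C matches aliphatic (non-aromatic) carbon only.
Check the 11 heavy atoms by environment: 7× C → match; 3× O → no; 1× N → no.
That gives 7 matching atoms.

7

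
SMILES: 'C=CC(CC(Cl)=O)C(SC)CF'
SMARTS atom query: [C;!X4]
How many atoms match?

3

Check the 12 heavy atoms by environment: 5× C (X4) → no; 1× S (X2) → no; 3× C (X3) → match; 1× O (X1) → no; 1× Cl (X1) → no; 1× F (X1) → no.
That gives 3 matching atoms.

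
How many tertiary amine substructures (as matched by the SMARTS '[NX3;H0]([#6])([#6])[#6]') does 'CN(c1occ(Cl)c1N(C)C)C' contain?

[NX3;H0]([#6])([#6])[#6] is the SMARTS for a tertiary amine: a trivalent nitrogen with no H, bonded to three carbons.
The molecule carries 2 separate instances of a dimethylamino group (-N(CH3)2) meeting every constraint; each maps to a distinct set of atoms, giving 2 matches.

2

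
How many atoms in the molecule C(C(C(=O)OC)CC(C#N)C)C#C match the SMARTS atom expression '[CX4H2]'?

2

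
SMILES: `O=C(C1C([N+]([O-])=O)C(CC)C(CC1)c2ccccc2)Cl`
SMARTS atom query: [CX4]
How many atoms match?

8

Check the 20 heavy atoms by environment: 8× C (X4) → match; 1× N (charge +1, X3) → no; 1× O (charge -1, X1) → no; 2× O (X1) → no; 6× c (aromatic, X3) → no; 1× C (X3) → no; 1× Cl (X1) → no.
That gives 8 matching atoms.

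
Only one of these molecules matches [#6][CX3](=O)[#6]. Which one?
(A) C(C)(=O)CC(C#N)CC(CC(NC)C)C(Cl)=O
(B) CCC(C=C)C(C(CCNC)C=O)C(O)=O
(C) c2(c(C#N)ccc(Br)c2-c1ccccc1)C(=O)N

A

[#6][CX3](=O)[#6] describes a carbonyl carbon (no H) flanked by two carbons (a ketone).
(A) contains an acetyl/ketone group (-C(=O)CH3), which satisfies every atom and bond constraint.
(B) has a carboxylic acid group (-C(=O)OH) but one neighbour of the carbonyl carbon is O, not C.
(C) has a primary amide (-C(=O)NH2) but one neighbour of the carbonyl carbon is N, not C.
So the answer is (A).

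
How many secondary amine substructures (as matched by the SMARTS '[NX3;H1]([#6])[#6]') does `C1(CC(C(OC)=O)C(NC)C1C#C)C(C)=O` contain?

[NX3;H1]([#6])[#6] is the SMARTS for a secondary amine: a trivalent nitrogen with one H, bonded to two carbons.
Exactly one fragment in the molecule meets all constraints, giving 1 match.

1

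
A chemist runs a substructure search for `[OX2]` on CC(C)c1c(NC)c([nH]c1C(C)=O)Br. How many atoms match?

Check the 14 heavy atoms by environment: 1× n (aromatic, X3) → no; 4× c (aromatic, X3) → no; 5× C (X4) → no; 1× Br (X1) → no; 1× C (X3) → no; 1× O (X1) → no; 1× N (X3) → no.
No environment satisfies the query, so 0 matching atoms.

0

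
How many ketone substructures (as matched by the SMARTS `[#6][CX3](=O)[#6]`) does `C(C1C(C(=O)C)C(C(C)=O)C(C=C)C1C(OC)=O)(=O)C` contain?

[#6][CX3](=O)[#6] is the SMARTS for a ketone: a carbonyl carbon (no H) flanked by two carbons.
The molecule carries 3 separate instances of an acetyl/ketone group (-C(=O)CH3) meeting every constraint; each maps to a distinct set of atoms, giving 3 matches.

3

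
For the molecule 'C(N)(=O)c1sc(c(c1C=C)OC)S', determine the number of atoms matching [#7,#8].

The query [#7,#8] means: nitrogen or oxygen (comma = OR).
Check the 13 heavy atoms by environment: 1× s (aromatic) → no; 4× c (aromatic) → no; 4× C → no; 2× O → match; 1× N → match; 1× S → no.
Summing the matching environments: 2 + 1 = 3 matching atoms.

3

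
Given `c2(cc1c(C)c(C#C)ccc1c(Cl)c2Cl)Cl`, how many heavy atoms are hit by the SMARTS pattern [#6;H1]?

4

Check the 16 heavy atoms by environment: 7× c (aromatic, H0) → no; 3× c (aromatic, H1) → match; 1× C (H3) → no; 3× Cl (H0) → no; 1× C (H0) → no; 1× C (H1) → match.
Summing the matching environments: 3 + 1 = 4 matching atoms.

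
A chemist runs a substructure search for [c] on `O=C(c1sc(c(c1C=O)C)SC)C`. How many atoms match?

4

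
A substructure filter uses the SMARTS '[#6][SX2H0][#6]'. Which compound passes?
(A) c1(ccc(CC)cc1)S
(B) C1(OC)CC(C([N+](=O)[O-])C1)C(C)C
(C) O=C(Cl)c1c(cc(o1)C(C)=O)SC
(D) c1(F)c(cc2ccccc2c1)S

C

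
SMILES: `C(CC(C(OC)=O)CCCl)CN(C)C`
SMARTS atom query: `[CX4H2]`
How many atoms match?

The query [CX4H2] means: sp3 carbon (X4) with exactly two hydrogens.
Check the 14 heavy atoms by environment: 5× C (H2, X4) → match; 1× C (H1, X4) → no; 1× Cl (H0, X1) → no; 1× N (H0, X3) → no; 3× C (H3, X4) → no; 1× C (H0, X3) → no; 1× O (H0, X1) → no; 1× O (H0, X2) → no.
That gives 5 matching atoms.

5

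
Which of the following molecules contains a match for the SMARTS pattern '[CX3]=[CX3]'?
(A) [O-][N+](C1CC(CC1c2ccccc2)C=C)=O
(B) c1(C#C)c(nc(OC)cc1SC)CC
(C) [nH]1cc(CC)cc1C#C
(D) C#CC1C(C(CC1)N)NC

[CX3]=[CX3] describes a non-aromatic C=C double bond between two sp2 carbons (an alkene).
(A) contains a vinyl group (-CH=CH2), which satisfies every atom and bond constraint.
(B) has an ethynyl group (-C#CH) but the C-C bond is a triple bond, not a double bond.
(C) has an ethyl group (-CH2CH3) but its C-C bond is a single bond between CX4 carbons, not CX3=CX3.
(D) has an ethynyl group (-C#CH) but the C-C bond is a triple bond, not a double bond.
So the answer is (A).

A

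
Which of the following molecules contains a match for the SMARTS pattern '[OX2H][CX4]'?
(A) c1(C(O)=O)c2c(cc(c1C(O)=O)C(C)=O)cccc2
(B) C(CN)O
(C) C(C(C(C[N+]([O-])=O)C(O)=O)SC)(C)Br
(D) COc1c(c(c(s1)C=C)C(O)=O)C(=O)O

[OX2H][CX4] describes a hydroxyl oxygen bound to an sp3 (X4) carbon (an aliphatic alcohol).
(A) has a carboxylic acid group (-C(=O)OH) but the -OH is on a CX3 carbonyl carbon, not a CX4 carbon.
(B) contains a hydroxyl group (-OH), which satisfies every atom and bond constraint.
(C) has a carboxylic acid group (-C(=O)OH) but the -OH is on a CX3 carbonyl carbon, not a CX4 carbon.
(D) has a carboxylic acid group (-C(=O)OH) but the -OH is on a CX3 carbonyl carbon, not a CX4 carbon.
So the answer is (B).

B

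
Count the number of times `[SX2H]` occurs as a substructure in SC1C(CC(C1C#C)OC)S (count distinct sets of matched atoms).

[SX2H] is the SMARTS for a thiol: an aliphatic sulfur with two connections, one being H.
The molecule carries 2 separate instances of a thiol (-SH) meeting every constraint; each maps to a distinct set of atoms, giving 2 matches.

2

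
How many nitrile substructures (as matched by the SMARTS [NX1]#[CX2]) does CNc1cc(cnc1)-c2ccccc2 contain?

0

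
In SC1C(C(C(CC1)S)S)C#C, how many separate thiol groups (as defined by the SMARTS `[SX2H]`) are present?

3

[SX2H] is the SMARTS for a thiol: an aliphatic sulfur with two connections, one being H.
The molecule carries 3 separate instances of a thiol (-SH) meeting every constraint; each maps to a distinct set of atoms, giving 3 matches.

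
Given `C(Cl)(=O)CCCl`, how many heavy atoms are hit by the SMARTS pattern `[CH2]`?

2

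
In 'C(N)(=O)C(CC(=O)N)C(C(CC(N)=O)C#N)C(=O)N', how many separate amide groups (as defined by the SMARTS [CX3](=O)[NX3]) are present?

[CX3](=O)[NX3] is the SMARTS for an amide: a carbonyl carbon bonded to a trivalent nitrogen.
The molecule carries 4 separate instances of a primary amide (-C(=O)NH2) meeting every constraint; each maps to a distinct set of atoms, giving 4 matches.

4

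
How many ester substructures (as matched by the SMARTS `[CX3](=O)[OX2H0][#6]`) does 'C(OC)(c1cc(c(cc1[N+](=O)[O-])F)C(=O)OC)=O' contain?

[CX3](=O)[OX2H0][#6] is the SMARTS for an ester: a carbonyl carbon bonded to an oxygen that is itself bonded to carbon (no H on that O).
The molecule carries 2 separate instances of a methyl-ester group (-C(=O)OCH3) meeting every constraint; each maps to a distinct set of atoms, giving 2 matches.

2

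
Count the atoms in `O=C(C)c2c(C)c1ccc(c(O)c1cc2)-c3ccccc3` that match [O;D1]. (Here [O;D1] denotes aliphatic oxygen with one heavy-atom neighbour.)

2

The query [O;D1] means: aliphatic oxygen bonded to exactly one heavy atom.
Check the 21 heavy atoms by environment: 7× c (aromatic, D3) → no; 9× c (aromatic, D2) → no; 2× O (D1) → match; 1× C (D3) → no; 2× C (D1) → no.
That gives 2 matching atoms.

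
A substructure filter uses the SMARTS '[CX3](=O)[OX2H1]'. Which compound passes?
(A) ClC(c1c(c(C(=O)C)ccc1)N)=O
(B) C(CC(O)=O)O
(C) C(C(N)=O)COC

B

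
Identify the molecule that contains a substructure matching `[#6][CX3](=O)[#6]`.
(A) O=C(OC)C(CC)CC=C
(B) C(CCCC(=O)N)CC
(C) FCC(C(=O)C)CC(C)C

[#6][CX3](=O)[#6] describes a carbonyl carbon (no H) flanked by two carbons (a ketone).
(A) has a methyl-ester group (-C(=O)OCH3) but one neighbour of the carbonyl carbon is O, not C.
(B) has a primary amide (-C(=O)NH2) but one neighbour of the carbonyl carbon is N, not C.
(C) contains an acetyl/ketone group (-C(=O)CH3), which satisfies every atom and bond constraint.
So the answer is (C).

C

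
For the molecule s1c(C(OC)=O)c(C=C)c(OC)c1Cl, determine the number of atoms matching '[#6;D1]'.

3

The query [#6;D1] means: carbon bonded to exactly one heavy atom.
Check the 14 heavy atoms by environment: 1× s (aromatic, D2) → no; 4× c (aromatic, D3) → no; 1× C (D2) → no; 3× C (D1) → match; 2× O (D2) → no; 1× Cl (D1) → no; 1× C (D3) → no; 1× O (D1) → no.
That gives 3 matching atoms.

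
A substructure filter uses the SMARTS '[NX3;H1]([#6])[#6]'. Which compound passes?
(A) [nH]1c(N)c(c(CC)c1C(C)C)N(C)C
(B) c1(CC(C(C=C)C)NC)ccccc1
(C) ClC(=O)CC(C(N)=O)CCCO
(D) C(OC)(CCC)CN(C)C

B

[NX3;H1]([#6])[#6] describes a trivalent nitrogen with one H, bonded to two carbons (a secondary amine).
(A) has a primary amino group (-NH2) but the nitrogen has H2 and only one carbon neighbour.
(B) contains an N-methylamino group (-NHCH3), which satisfies every atom and bond constraint.
(C) has a primary amide (-C(=O)NH2) but the -C(=O)NH2 nitrogen has H2, not H1.
(D) has a dimethylamino group (-N(CH3)2) but the nitrogen has H0, not H1.
So the answer is (B).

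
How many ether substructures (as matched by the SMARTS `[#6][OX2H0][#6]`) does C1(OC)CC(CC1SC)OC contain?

[#6][OX2H0][#6] is the SMARTS for an ether: an aliphatic oxygen bridging two carbons with no H on the oxygen.
The molecule carries 2 separate instances of a methoxy ether (-OCH3) meeting every constraint; each maps to a distinct set of atoms, giving 2 matches.

2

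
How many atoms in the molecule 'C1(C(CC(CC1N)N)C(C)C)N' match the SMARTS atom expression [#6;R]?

6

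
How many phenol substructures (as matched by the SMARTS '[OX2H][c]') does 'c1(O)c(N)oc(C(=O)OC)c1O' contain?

2

[OX2H][c] is the SMARTS for a phenol: a hydroxyl oxygen attached to an aromatic carbon.
The molecule carries 2 separate instances of a hydroxyl group (-OH) meeting every constraint; each maps to a distinct set of atoms, giving 2 matches.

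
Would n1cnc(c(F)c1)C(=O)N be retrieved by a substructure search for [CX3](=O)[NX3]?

Yes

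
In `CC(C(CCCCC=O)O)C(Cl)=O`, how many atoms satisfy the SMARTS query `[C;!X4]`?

The query [C;!X4] means: aliphatic carbon that does not have four total connections.
Check the 13 heavy atoms by environment: 7× C (X4) → no; 1× O (X2) → no; 2× C (X3) → match; 2× O (X1) → no; 1× Cl (X1) → no.
That gives 2 matching atoms.

2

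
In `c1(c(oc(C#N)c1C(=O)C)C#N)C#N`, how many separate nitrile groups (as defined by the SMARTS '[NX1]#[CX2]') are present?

3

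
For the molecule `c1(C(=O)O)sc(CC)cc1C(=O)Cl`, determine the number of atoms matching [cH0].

The query [cH0] means: aromatic carbon with no attached hydrogen (substituted or ring-fusion).
Check the 13 heavy atoms by environment: 1× s (aromatic, H0) → no; 3× c (aromatic, H0) → match; 1× c (aromatic, H1) → no; 2× C (H0) → no; 2× O (H0) → no; 1× O (H1) → no; 1× Cl (H0) → no; 1× C (H2) → no; 1× C (H3) → no.
That gives 3 matching atoms.

3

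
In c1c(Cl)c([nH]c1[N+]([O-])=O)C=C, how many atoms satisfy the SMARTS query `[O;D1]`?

The query [O;D1] means: aliphatic oxygen bonded to exactly one heavy atom.
Check the 11 heavy atoms by environment: 1× n (aromatic, D2) → no; 3× c (aromatic, D3) → no; 1× c (aromatic, D2) → no; 1× Cl (D1) → no; 1× C (D2) → no; 1× C (D1) → no; 1× N (charge +1, D3) → no; 1× O (charge -1, D1) → match; 1× O (D1) → match.
Summing the matching environments: 1 + 1 = 2 matching atoms.

2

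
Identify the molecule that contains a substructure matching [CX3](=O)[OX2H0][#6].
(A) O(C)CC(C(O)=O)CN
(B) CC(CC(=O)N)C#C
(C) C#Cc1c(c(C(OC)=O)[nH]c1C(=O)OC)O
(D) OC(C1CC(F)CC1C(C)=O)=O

[CX3](=O)[OX2H0][#6] describes a carbonyl carbon bonded to an oxygen that is itself bonded to carbon (no H on that O) (an ester).
(A) has a carboxylic acid group (-C(=O)OH) but the singly-bonded O carries H (OX2H1, not H0).
(B) has a primary amide (-C(=O)NH2) but the carbonyl is bonded to N, not to an O-C linkage.
(C) contains a methyl-ester group (-C(=O)OCH3), which satisfies every atom and bond constraint.
(D) has a carboxylic acid group (-C(=O)OH) but the singly-bonded O carries H (OX2H1, not H0).
So the answer is (C).

C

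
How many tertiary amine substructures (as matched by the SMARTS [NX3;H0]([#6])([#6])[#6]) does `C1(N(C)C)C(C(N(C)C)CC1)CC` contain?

[NX3;H0]([#6])([#6])[#6] is the SMARTS for a tertiary amine: a trivalent nitrogen with no H, bonded to three carbons.
The molecule carries 2 separate instances of a dimethylamino group (-N(CH3)2) meeting every constraint; each maps to a distinct set of atoms, giving 2 matches.

2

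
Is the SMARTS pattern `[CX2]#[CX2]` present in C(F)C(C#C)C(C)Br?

Yes

The pattern [CX2]#[CX2] describes a carbon-carbon triple bond — an alkyne.
The molecule carries an ethynyl group (-C#CH), whose atoms satisfy every constraint of the query, so the pattern matches.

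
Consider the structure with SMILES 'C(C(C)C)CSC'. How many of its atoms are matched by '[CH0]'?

0

The query [CH0] means: aliphatic carbon with no attached hydrogen.
Check the 7 heavy atoms by environment: 2× C (H2) → no; 1× S (H0) → no; 3× C (H3) → no; 1× C (H1) → no.
No environment satisfies the query, so 0 matching atoms.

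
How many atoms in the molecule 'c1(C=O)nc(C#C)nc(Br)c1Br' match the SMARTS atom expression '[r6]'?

6

The query [r6] means: r6 matches atoms in a six-membered ring.
Check the 12 heavy atoms by environment: 2× n (aromatic, in 6-ring) → match; 4× c (aromatic, in 6-ring) → match; 3× C (acyclic) → no; 1× O (acyclic) → no; 2× Br (acyclic) → no.
Summing the matching environments: 2 + 4 = 6 matching atoms.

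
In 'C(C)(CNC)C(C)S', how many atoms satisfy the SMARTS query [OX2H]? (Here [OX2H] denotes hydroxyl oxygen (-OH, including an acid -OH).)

Check the 8 heavy atoms by environment: 1× C (H2, X4) → no; 2× C (H1, X4) → no; 3× C (H3, X4) → no; 1× N (H1, X3) → no; 1× S (H1, X2) → no.
No environment satisfies the query, so 0 matching atoms.

0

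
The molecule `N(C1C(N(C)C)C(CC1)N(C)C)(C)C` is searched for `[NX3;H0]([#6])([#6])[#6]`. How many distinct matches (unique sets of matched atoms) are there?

3

[NX3;H0]([#6])([#6])[#6] is the SMARTS for a tertiary amine: a trivalent nitrogen with no H, bonded to three carbons.
The molecule carries 3 separate instances of a dimethylamino group (-N(CH3)2) meeting every constraint; each maps to a distinct set of atoms, giving 3 matches.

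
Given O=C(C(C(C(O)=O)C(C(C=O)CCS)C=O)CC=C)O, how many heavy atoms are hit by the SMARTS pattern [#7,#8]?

6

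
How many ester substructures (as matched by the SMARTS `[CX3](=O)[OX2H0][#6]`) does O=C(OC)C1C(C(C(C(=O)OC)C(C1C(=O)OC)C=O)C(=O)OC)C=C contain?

4

[CX3](=O)[OX2H0][#6] is the SMARTS for an ester: a carbonyl carbon bonded to an oxygen that is itself bonded to carbon (no H on that O).
The molecule carries 4 separate instances of a methyl-ester group (-C(=O)OCH3) meeting every constraint; each maps to a distinct set of atoms, giving 4 matches.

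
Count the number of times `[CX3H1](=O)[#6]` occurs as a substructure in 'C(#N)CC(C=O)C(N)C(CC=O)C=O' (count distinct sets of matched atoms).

3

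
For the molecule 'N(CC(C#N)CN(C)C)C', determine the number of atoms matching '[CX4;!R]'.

6

The query [CX4;!R] means: aliphatic carbon with four total connections, not in a ring.
Check the 10 heavy atoms by environment: 6× C (X4, acyclic) → match; 1× C (X2, acyclic) → no; 1× N (X1, acyclic) → no; 2× N (X3, acyclic) → no.
That gives 6 matching atoms.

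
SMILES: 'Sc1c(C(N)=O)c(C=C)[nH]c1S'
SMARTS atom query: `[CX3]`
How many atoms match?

The query [CX3] means: C with X3: aliphatic carbon with exactly 3 total connections.
Check the 12 heavy atoms by environment: 1× n (aromatic, X3) → no; 4× c (aromatic, X3) → no; 2× S (X2) → no; 3× C (X3) → match; 1× O (X1) → no; 1× N (X3) → no.
That gives 3 matching atoms.

3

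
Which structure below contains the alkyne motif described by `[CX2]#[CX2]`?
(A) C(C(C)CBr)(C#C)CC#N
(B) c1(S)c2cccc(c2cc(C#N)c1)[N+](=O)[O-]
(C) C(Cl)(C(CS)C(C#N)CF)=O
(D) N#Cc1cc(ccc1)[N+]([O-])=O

A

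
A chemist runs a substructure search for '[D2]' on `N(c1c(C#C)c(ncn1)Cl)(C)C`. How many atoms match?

4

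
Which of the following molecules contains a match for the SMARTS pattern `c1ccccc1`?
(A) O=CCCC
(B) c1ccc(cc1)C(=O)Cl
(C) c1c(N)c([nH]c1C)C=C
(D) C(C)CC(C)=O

B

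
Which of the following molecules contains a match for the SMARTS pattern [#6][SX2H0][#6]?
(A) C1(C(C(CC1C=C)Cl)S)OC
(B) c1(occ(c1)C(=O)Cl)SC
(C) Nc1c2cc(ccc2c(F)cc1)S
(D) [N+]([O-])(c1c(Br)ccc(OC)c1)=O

B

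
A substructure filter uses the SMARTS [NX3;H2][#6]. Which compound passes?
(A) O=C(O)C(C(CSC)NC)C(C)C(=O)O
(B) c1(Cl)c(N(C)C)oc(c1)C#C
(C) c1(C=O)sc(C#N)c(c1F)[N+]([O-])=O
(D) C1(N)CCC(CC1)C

D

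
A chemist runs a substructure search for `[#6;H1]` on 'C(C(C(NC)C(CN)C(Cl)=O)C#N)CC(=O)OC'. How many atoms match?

3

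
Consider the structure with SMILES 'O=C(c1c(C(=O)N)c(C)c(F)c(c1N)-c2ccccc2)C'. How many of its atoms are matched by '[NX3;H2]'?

2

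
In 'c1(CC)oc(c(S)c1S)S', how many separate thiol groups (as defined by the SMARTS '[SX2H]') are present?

3

[SX2H] is the SMARTS for a thiol: an aliphatic sulfur with two connections, one being H.
The molecule carries 3 separate instances of a thiol (-SH) meeting every constraint; each maps to a distinct set of atoms, giving 3 matches.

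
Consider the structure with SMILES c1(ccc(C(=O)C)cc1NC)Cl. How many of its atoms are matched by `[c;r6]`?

6

Check the 12 heavy atoms by environment: 6× c (aromatic, in 6-ring) → match; 3× C (acyclic) → no; 1× O (acyclic) → no; 1× Cl (acyclic) → no; 1× N (acyclic) → no.
That gives 6 matching atoms.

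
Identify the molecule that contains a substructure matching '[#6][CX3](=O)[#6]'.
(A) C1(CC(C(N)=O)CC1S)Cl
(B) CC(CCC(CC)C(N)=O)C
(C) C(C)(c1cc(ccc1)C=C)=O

C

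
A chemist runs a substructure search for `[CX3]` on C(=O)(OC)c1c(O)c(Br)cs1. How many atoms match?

1

Check the 11 heavy atoms by environment: 1× s (aromatic, X2) → no; 4× c (aromatic, X3) → no; 2× O (X2) → no; 1× C (X3) → match; 1× O (X1) → no; 1× C (X4) → no; 1× Br (X1) → no.
That gives 1 matching atom.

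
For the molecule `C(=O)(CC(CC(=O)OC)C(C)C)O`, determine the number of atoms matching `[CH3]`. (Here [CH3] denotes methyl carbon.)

The query [CH3] means: aliphatic carbon with exactly three hydrogens.
Check the 13 heavy atoms by environment: 2× C (H2) → no; 2× C (H1) → no; 2× C (H0) → no; 3× O (H0) → no; 3× C (H3) → match; 1× O (H1) → no.
That gives 3 matching atoms.

3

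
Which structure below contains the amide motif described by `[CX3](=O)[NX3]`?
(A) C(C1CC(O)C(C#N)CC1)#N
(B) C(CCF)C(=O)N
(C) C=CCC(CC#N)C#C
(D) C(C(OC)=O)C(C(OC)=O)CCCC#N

B

[CX3](=O)[NX3] describes a carbonyl carbon bonded to a trivalent nitrogen (an amide).
(A) has a nitrile (-C#N) but the nitrile N is NX1 (triple-bonded), not NX3.
(B) contains a primary amide (-C(=O)NH2), which satisfies every atom and bond constraint.
(C) has a nitrile (-C#N) but the nitrile N is NX1 (triple-bonded), not NX3.
(D) has a nitrile (-C#N) but the nitrile N is NX1 (triple-bonded), not NX3.
So the answer is (B).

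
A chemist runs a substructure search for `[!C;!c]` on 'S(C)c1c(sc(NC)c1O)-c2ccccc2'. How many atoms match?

4

The query [!C;!c] means: neither aliphatic nor aromatic carbon — same as [!#6].
Check the 16 heavy atoms by environment: 1× s (aromatic) → match; 10× c (aromatic) → no; 1× O → match; 1× S → match; 2× C → no; 1× N → match.
Summing the matching environments: 1 + 1 + 1 + 1 = 4 matching atoms.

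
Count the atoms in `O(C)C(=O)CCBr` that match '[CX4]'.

The query [CX4] means: C with X4: aliphatic carbon with exactly 4 total connections (bonds + H).
Check the 7 heavy atoms by environment: 3× C (X4) → match; 1× Br (X1) → no; 1× C (X3) → no; 1× O (X1) → no; 1× O (X2) → no.
That gives 3 matching atoms.

3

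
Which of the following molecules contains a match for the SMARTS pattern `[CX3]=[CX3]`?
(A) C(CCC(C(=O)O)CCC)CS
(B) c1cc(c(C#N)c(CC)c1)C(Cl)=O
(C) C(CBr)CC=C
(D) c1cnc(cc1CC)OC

[CX3]=[CX3] describes a non-aromatic C=C double bond between two sp2 carbons (an alkene).
(A) has an ethyl group (-CH2CH3) but its C-C bond is a single bond between CX4 carbons, not CX3=CX3.
(B) has an ethyl group (-CH2CH3) but its C-C bond is a single bond between CX4 carbons, not CX3=CX3.
(C) contains a vinyl group (-CH=CH2), which satisfies every atom and bond constraint.
(D) has an ethyl group (-CH2CH3) but its C-C bond is a single bond between CX4 carbons, not CX3=CX3.
So the answer is (C).

C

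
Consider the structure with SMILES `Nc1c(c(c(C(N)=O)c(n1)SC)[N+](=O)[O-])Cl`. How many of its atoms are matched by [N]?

Check the 16 heavy atoms by environment: 1× n (aromatic) → no; 5× c (aromatic) → no; 1× N (charge +1) → match; 1× O (charge -1) → no; 2× O → no; 2× N → match; 2× C → no; 1× Cl → no; 1× S → no.
Summing the matching environments: 1 + 2 = 3 matching atoms.

3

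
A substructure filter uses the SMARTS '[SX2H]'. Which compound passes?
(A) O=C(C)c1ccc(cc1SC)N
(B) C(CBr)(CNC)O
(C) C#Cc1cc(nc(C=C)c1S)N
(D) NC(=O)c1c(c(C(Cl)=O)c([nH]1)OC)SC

C

[SX2H] describes an aliphatic sulfur with two connections, one being H (a thiol).
(A) has a methylthio ether (-SCH3) but the sulfur has H0 (bonded to two carbons), not H1.
(B) has a hydroxyl group (-OH) but it is an -OH, not an -SH.
(C) contains a thiol (-SH), which satisfies every atom and bond constraint.
(D) has a methylthio ether (-SCH3) but the sulfur has H0 (bonded to two carbons), not H1.
So the answer is (C).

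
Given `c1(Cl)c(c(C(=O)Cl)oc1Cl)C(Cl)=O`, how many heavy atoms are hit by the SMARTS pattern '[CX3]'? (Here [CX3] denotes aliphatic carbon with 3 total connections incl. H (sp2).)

2

The query [CX3] means: C with X3: aliphatic carbon with exactly 3 total connections.
Check the 13 heavy atoms by environment: 1× o (aromatic, X2) → no; 4× c (aromatic, X3) → no; 4× Cl (X1) → no; 2× C (X3) → match; 2× O (X1) → no.
That gives 2 matching atoms.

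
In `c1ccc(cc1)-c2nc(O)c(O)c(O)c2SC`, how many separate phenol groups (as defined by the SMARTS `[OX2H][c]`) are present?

3

[OX2H][c] is the SMARTS for a phenol: a hydroxyl oxygen attached to an aromatic carbon.
The molecule carries 3 separate instances of a hydroxyl group (-OH) meeting every constraint; each maps to a distinct set of atoms, giving 3 matches.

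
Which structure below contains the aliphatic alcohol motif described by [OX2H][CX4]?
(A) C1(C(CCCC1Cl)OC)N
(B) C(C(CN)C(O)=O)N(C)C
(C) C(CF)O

C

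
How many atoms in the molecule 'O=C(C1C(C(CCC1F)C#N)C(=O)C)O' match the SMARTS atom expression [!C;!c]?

The query [!C;!c] means: neither aliphatic nor aromatic carbon — same as [!#6].
Check the 15 heavy atoms by environment: 10× C → no; 3× O → match; 1× N → match; 1× F → match.
Summing the matching environments: 3 + 1 + 1 = 5 matching atoms.

5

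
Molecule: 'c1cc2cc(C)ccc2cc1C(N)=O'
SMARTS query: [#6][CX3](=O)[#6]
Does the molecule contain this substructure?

No

The pattern [#6][CX3](=O)[#6] describes a carbonyl carbon (no H) flanked by two carbons — a ketone.
The closest candidate here is a primary amide (-C(=O)NH2), but one neighbour of the carbonyl carbon is N, not C. No other fragment satisfies the full query, so there is no match.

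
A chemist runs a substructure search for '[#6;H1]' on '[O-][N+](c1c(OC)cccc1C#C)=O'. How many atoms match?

Check the 13 heavy atoms by environment: 3× c (aromatic, H1) → match; 3× c (aromatic, H0) → no; 2× O (H0) → no; 1× C (H3) → no; 1× C (H0) → no; 1× C (H1) → match; 1× N (charge +1, H0) → no; 1× O (charge -1, H0) → no.
Summing the matching environments: 3 + 1 = 4 matching atoms.

4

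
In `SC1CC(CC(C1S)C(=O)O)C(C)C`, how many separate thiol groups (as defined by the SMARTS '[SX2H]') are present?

2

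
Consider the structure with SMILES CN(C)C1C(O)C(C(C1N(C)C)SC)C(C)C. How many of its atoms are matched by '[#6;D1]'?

7

The query [#6;D1] means: carbon bonded to exactly one heavy atom.
Check the 17 heavy atoms by environment: 6× C (D3) → no; 2× N (D3) → no; 7× C (D1) → match; 1× S (D2) → no; 1× O (D1) → no.
That gives 7 matching atoms.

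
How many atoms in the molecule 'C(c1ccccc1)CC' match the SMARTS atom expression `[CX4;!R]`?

3

The query [CX4;!R] means: aliphatic carbon with four total connections, not in a ring.
Check the 9 heavy atoms by environment: 3× C (X4, acyclic) → match; 6× c (aromatic, X3, in 6-ring) → no.
That gives 3 matching atoms.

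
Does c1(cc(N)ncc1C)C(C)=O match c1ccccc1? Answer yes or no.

No

The pattern c1ccccc1 describes six aromatic carbons in a ring — a benzene ring.
The closest candidate here is a methyl group (-CH3), but no six-membered all-carbon aromatic ring is present. No other fragment satisfies the full query, so there is no match.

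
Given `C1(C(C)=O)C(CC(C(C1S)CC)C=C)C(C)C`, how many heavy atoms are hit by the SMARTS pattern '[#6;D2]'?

Check the 17 heavy atoms by environment: 7× C (D3) → no; 3× C (D2) → match; 5× C (D1) → no; 1× S (D1) → no; 1× O (D1) → no.
That gives 3 matching atoms.

3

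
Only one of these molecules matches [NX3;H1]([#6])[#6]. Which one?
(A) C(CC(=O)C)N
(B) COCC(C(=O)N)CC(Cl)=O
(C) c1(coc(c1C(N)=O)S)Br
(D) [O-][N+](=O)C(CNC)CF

[NX3;H1]([#6])[#6] describes a trivalent nitrogen with one H, bonded to two carbons (a secondary amine).
(A) has a primary amino group (-NH2) but the nitrogen has H2 and only one carbon neighbour.
(B) has a primary amide (-C(=O)NH2) but the -C(=O)NH2 nitrogen has H2, not H1.
(C) has a primary amide (-C(=O)NH2) but the -C(=O)NH2 nitrogen has H2, not H1.
(D) contains an N-methylamino group (-NHCH3), which satisfies every atom and bond constraint.
So the answer is (D).

D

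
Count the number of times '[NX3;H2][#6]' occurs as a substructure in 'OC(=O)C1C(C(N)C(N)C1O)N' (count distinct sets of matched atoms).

3

[NX3;H2][#6] is the SMARTS for a primary amine: a trivalent nitrogen with two H attached to carbon.
The molecule carries 3 separate instances of a primary amino group (-NH2) meeting every constraint; each maps to a distinct set of atoms, giving 3 matches.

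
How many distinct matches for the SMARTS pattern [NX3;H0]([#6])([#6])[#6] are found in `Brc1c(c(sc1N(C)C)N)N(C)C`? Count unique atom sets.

2

[NX3;H0]([#6])([#6])[#6] is the SMARTS for a tertiary amine: a trivalent nitrogen with no H, bonded to three carbons.
The molecule carries 2 separate instances of a dimethylamino group (-N(CH3)2) meeting every constraint; each maps to a distinct set of atoms, giving 2 matches.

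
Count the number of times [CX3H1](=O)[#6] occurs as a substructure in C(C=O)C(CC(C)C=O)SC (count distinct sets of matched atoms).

[CX3H1](=O)[#6] is the SMARTS for an aldehyde: an sp2 carbon with one H, double-bonded to O and single-bonded to carbon.
The molecule carries 2 separate instances of an aldehyde (-CHO) meeting every constraint; each maps to a distinct set of atoms, giving 2 matches.

2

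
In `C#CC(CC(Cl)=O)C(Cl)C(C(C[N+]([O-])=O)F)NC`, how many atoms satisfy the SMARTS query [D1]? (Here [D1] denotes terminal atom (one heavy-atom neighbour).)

Check the 18 heavy atoms by environment: 3× C (D2) → no; 5× C (D3) → no; 2× Cl (D1) → match; 2× C (D1) → match; 1× F (D1) → match; 1× N (charge +1, D3) → no; 1× O (charge -1, D1) → match; 2× O (D1) → match; 1× N (D2) → no.
Summing the matching environments: 2 + 2 + 1 + 1 + 2 = 8 matching atoms.

8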